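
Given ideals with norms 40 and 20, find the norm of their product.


N(IJ) = N(I) * N(J)
= 40 * 20
= 800

800


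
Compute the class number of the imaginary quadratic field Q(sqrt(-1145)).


K = Q(sqrt(-1145)). d mod 4 = 3, so D = disc(K) = 4d = -4580
h(K) equals the number of primitive reduced positive-definite forms (a, b, c) = a*x^2 + b*x*y + c*y^2 with b^2 - 4ac = D,
where reduced means |b| <= a <= c, with b >= 0 whenever |b| = a or a = c, and primitive means gcd(a, b, c) = 1.
Reduced forces 3a^2 <= |D| = 4580, so 1 <= a <= 39; b must have the parity of D, and c = (b^2 - D)/(4a) must be an integer >= a.
Enumerate a = 1..39, b in [-a, a]:
  a=1: (1, 0, 1145)  [1]
  a=2: (2, 2, 573)  [1]
  a=3: (3, -2, 382), (3, 2, 382)  [2]
  a=4: none
  a=5: (5, 0, 229)  [1]
  a=6: (6, -2, 191), (6, 2, 191)  [2]
  a=7..8: none
  a=9: (9, -8, 129), (9, 8, 129)  [2]
  a=10: (10, 10, 117)  [1]
  a=11..12: none
  a=13: (13, -10, 90), (13, 10, 90)  [2]
  a=14: none
  a=15: (15, -10, 78), (15, 10, 78)  [2]
  a=16..17: none
  a=18: (18, -10, 65), (18, 10, 65)  [2]
  a=19..25: none
  a=26: (26, -10, 45), (26, 10, 45)  [2]
  a=27: (27, -8, 43), (27, 8, 43)  [2]
  a=28..29: none
  a=30: (30, -10, 39), (30, 10, 39)  [2]
  a=31: (31, -16, 39), (31, 16, 39)  [2]
  a=32..39: none
Total reduced forms: 1 + 1 + 2 + 1 + 2 + 2 + 1 + 2 + 2 + 2 + 2 + 2 + 2 + 2 = 24
h = 24

24


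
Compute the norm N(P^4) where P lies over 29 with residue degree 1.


N(P^a) = p^(a*f)
= 29^(4*1)
= 29^4
= 707281

707281


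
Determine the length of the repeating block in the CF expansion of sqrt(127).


Run the CF algorithm for sqrt(127).
a_0 = floor(sqrt(127)) = 11; set m_0=0, q_0=1.
Recurrence: m' = q*a - m,  q' = (d - m'^2)/q,  a' = floor((a_0 + m')/q').
  step 1: m=11, q=6, a=3
  step 2: m=7, q=13, a=1
  step 3: m=6, q=7, a=2
  step 4: m=8, q=9, a=2
  step 5: m=10, q=3, a=7
  step 6: m=11, q=2, a=11
  step 7: m=11, q=3, a=7
  step 8: m=10, q=9, a=2
  step 9: m=8, q=7, a=2
  step 10: m=6, q=13, a=1
  step 11: m=7, q=6, a=3
  step 12: m=11, q=1, a=22
a_12 = 2*a_0 = 22, so the period closes here.
sqrt(127) = [11; 3, 1, 2, 2, 7, 11, 7, 2, 2, 1, 3, 22]
Period length = 12

12


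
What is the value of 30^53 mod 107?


p = 107 is prime and the exponent is (p-1)/2 = 53, so by Euler's criterion 30^53 = (30/107) = +1 or -1 mod 107.
Compute by square-and-multiply:
  53 = 32 + 16 + 4 + 1 (binary 110101)
  Repeated squaring mod 107: 30^1 = 30, 30^2 = 44, 30^4 = 10, 30^8 = 100, 30^16 = 49, 30^32 = 47
  30^53 = 30^32 * 30^16 * 30^4 * 30^1 = 47 * 49 * 10 * 30 mod 107
    47 * 49 = 2303 = 56 mod 107
    56 * 10 = 560 = 25 mod 107
    25 * 30 = 750 = 1 mod 107
  30^53 = 1 mod 107
Result 1: 30 is a quadratic residue mod 107.
30^53 mod 107 = 1

1


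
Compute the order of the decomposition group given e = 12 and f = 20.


|D_P| = e * f
= 12 * 20
= 240

240


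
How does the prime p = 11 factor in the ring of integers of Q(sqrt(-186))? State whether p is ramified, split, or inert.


K = Q(sqrt(-186)). Since d mod 4 = 2, disc(K) = -744.
Check p | disc: -744 mod 11 = 4.
p does not divide disc. Compute Legendre symbol (d/p):
1^((11-1)/2) mod 11 = 1
(d/p) = 1, so p splits: (p) = P*P' with e=1, f=1, g=2.
Therefore p is split.

split


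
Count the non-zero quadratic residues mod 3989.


For prime p, the number of non-zero quadratic residues is (p-1)/2.
= (3989-1)/2
= 1994

1994


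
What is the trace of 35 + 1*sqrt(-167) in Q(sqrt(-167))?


Tr(a + b*sqrt(d)) = (a + b*sqrt(d)) + (a - b*sqrt(d)) = 2a
= 2 * (35)
= 70

70


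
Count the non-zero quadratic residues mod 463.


For prime p, the number of non-zero quadratic residues is (p-1)/2.
= (463-1)/2
= 231

231


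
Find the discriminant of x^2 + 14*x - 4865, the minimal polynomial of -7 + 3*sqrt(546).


The element -7 + 3*sqrt(546) has minimal polynomial:
x^2 + 14*x - 4865
Discriminant = (14)^2 - 4*(-4865)
= 196 + 19460
= 19656

19656


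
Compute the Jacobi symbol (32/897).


Compute (32/897) via quadratic reciprocity:
  pull out 2: (2/897) = +1  (since 897 mod 8 = 1)
  pull out 2: (2/897) = +1  (since 897 mod 8 = 1)
  pull out 2: (2/897) = +1  (since 897 mod 8 = 1)
  pull out 2: (2/897) = +1  (since 897 mod 8 = 1)
  pull out 2: (2/897) = +1  (since 897 mod 8 = 1)
  (1/897) = 1
Product of signs = 1

1


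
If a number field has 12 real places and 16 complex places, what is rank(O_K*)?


By Dirichlet's unit theorem:
rank = r1 + r2 - 1
= 12 + 16 - 1
= 27

27


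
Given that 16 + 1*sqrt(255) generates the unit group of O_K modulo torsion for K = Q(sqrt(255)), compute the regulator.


epsilon = 16 + 1*sqrt(255)
= 31.9687
R = ln(31.9687)
= 3.4648

3.4648


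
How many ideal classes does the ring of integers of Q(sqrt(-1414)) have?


K = Q(sqrt(-1414)). d mod 4 = 2, so D = disc(K) = 4d = -5656
h(K) equals the number of primitive reduced positive-definite forms (a, b, c) = a*x^2 + b*x*y + c*y^2 with b^2 - 4ac = D,
where reduced means |b| <= a <= c, with b >= 0 whenever |b| = a or a = c, and primitive means gcd(a, b, c) = 1.
Reduced forces 3a^2 <= |D| = 5656, so 1 <= a <= 43; b must have the parity of D, and c = (b^2 - D)/(4a) must be an integer >= a.
Enumerate a = 1..43, b in [-a, a]:
  a=1: (1, 0, 1414)  [1]
  a=2: (2, 0, 707)  [1]
  a=3..4: none
  a=5: (5, -2, 283), (5, 2, 283)  [2]
  a=6: none
  a=7: (7, 0, 202)  [1]
  a=8..9: none
  a=10: (10, -8, 143), (10, 8, 143)  [2]
  a=11: (11, -8, 130), (11, 8, 130)  [2]
  a=12: none
  a=13: (13, -8, 110), (13, 8, 110)  [2]
  a=14: (14, 0, 101)  [1]
  a=15..18: none
  a=19: (19, -14, 77), (19, 14, 77)  [2]
  a=20..21: none
  a=22: (22, -8, 65), (22, 8, 65)  [2]
  a=23: (23, -18, 65), (23, 18, 65)  [2]
  a=24: none
  a=25: (25, -12, 58), (25, 12, 58)  [2]
  a=26: (26, -8, 55), (26, 8, 55)  [2]
  a=27..28: none
  a=29: (29, -12, 50), (29, 12, 50)  [2]
  a=30..34: none
  a=35: (35, -28, 46), (35, 28, 46)  [2]
  a=36..37: none
  a=38: (38, -24, 41), (38, 24, 41)  [2]
  a=39..43: none
Total reduced forms: 1 + 1 + 2 + 1 + 2 + 2 + 2 + 1 + 2 + 2 + 2 + 2 + 2 + 2 + 2 + 2 = 28
h = 28

28


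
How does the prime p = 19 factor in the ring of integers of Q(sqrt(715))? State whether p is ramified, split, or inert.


K = Q(sqrt(715)). Since d mod 4 = 3, disc(K) = 2860.
Check p | disc: 2860 mod 19 = 10.
p does not divide disc. Compute Legendre symbol (d/p):
12^((19-1)/2) mod 19 = -1
(d/p) = -1, so p is inert: (p) stays prime with e=1, f=2, g=1.
Therefore p is inert.

inert


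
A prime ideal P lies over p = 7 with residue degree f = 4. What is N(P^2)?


N(P^a) = p^(a*f)
= 7^(2*4)
= 7^8
= 5764801

5764801


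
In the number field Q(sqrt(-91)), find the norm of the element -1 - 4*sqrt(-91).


N(a + b*sqrt(d)) = a^2 - d*b^2
= (-1)^2 - (-91)*(-4)^2
= 1 + 1456
= 1457

1457


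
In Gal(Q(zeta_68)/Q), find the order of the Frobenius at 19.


The Frobenius at p in Gal(Q(zeta_n)/Q) = (Z/nZ)* is the class of p, so its order is ord_68(19), the smallest k >= 1 with 19^k = 1 mod 68.
n = 68 = 2^2 * 17, phi(68) = 32; the order divides phi(n).
Divisors of 32: 1, 2, 4, 8, 16, 32
Repeated squaring mod 68: 19^1 = 19, 19^2 = 21, 19^4 = 33, 19^8 = 1, 19^16 = 1, 19^32 = 1
Test divisors in increasing order:
  k=1: 19^1 = 19 mod 68
  k=2: 19^2 = 21 mod 68
  k=4: 19^4 = 33 mod 68
  k=8: 19^8 = 1 mod 68  <- first divisor giving 1
Order = 8

8


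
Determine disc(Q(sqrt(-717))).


For K = Q(sqrt(d)) with d squarefree: disc(K) = d if d = 1 mod 4, and disc(K) = 4d if d = 2 or 3 mod 4.
Here d = -717, and d mod 4 = 3.
d = 3 mod 4, not 1 (O_K = Z[sqrt(d)]), so disc(K) = 4d = 4 * (-717) = -2868

-2868


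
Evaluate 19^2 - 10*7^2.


x^2 - d*y^2
= 19^2 - 10*7^2
= 361 - 490
= -129

-129


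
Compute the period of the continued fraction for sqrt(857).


Run the CF algorithm for sqrt(857).
a_0 = floor(sqrt(857)) = 29; set m_0=0, q_0=1.
Recurrence: m' = q*a - m,  q' = (d - m'^2)/q,  a' = floor((a_0 + m')/q').
  step 1: m=29, q=16, a=3
  step 2: m=19, q=31, a=1
  step 3: m=12, q=23, a=1
  step 4: m=11, q=32, a=1
  step 5: m=21, q=13, a=3
  step 6: m=18, q=41, a=1
  step 7: m=23, q=8, a=6
  step 8: m=25, q=29, a=1
  step 9: m=4, q=29, a=1
  step 10: m=25, q=8, a=6
  step 11: m=23, q=41, a=1
  step 12: m=18, q=13, a=3
  step 13: m=21, q=32, a=1
  step 14: m=11, q=23, a=1
  step 15: m=12, q=31, a=1
  step 16: m=19, q=16, a=3
  step 17: m=29, q=1, a=58
a_17 = 2*a_0 = 58, so the period closes here.
sqrt(857) = [29; 3, 1, 1, 1, 3, 1, 6, 1, 1, 6, 1, 3, 1, 1, 1, 3, 58]
Period length = 17

17


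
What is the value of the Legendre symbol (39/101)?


p = 101 is prime, so compute (39/101) with the reciprocity algorithm (Jacobi-symbol steps: pull out 2s via (2/n), flip via reciprocity, reduce):
  reciprocity: (39/101) -> +(101/39)
  reduce: (23/39)
  reciprocity: (23/39) -> -(39/23)
  reduce: (16/23)
  pull out 2: (2/23) = +1  (since 23 mod 8 = 7)
  pull out 2: (2/23) = +1  (since 23 mod 8 = 7)
  pull out 2: (2/23) = +1  (since 23 mod 8 = 7)
  pull out 2: (2/23) = +1  (since 23 mod 8 = 7)
  (1/23) = 1
Product of signs = -1
(39/101) = -1

-1


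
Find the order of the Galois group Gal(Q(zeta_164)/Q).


|Gal(Q(zeta_164)/Q)| = phi(164)
= 80

80


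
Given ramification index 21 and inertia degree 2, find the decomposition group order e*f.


|D_P| = e * f
= 21 * 2
= 42

42


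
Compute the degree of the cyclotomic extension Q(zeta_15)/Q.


The degree equals Euler's totient phi(15).
15 = 3 * 5
phi(15) = 8

8


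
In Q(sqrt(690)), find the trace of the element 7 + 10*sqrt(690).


Tr(a + b*sqrt(d)) = (a + b*sqrt(d)) + (a - b*sqrt(d)) = 2a
= 2 * (7)
= 14

14


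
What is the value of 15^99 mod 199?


p = 199 is prime and the exponent is (p-1)/2 = 99, so by Euler's criterion 15^99 = (15/199) = +1 or -1 mod 199.
Compute by square-and-multiply:
  99 = 64 + 32 + 2 + 1 (binary 1100011)
  Repeated squaring mod 199: 15^1 = 15, 15^2 = 26, 15^4 = 79, 15^8 = 72, 15^16 = 10, 15^32 = 100, 15^64 = 50
  15^99 = 15^64 * 15^32 * 15^2 * 15^1 = 50 * 100 * 26 * 15 mod 199
    50 * 100 = 5000 = 25 mod 199
    25 * 26 = 650 = 53 mod 199
    53 * 15 = 795 = 198 mod 199
  15^99 = 198 mod 199
Result 198 = p - 1 = -1 mod 199: 15 is a quadratic non-residue mod 199. As a residue in [0, p-1] the value is 198.
15^99 mod 199 = 198

198


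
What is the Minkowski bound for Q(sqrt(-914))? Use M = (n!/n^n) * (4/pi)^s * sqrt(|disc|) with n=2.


d = -914, d mod 4 = 2, so disc(K) = 4d = -3656; |disc(K)| = 3656
Imaginary quadratic field, so n = 2, s = r2 = 1, r1 = 0
M = (n!/n^n) * (4/pi)^s * sqrt(|disc(K)|) = (2!/2^2) * (4/pi)^1 * sqrt(3656)
= 0.5 * 1.273240 * 60.464866
= 38.4931

38.4931


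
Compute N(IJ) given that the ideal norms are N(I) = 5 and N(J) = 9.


N(IJ) = N(I) * N(J)
= 5 * 9
= 45

45


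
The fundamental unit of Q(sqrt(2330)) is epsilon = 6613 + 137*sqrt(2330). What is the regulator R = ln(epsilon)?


epsilon = 6613 + 137*sqrt(2330)
= 13226.0001
R = ln(13226.0001)
= 9.4899

9.4899


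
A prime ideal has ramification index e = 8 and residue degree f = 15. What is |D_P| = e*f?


|D_P| = e * f
= 8 * 15
= 120

120


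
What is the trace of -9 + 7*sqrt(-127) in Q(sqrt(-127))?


Tr(a + b*sqrt(d)) = (a + b*sqrt(d)) + (a - b*sqrt(d)) = 2a
= 2 * (-9)
= -18

-18


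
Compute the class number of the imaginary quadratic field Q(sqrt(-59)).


K = Q(sqrt(-59)). d mod 4 = 1, so D = disc(K) = d = -59
h(K) equals the number of primitive reduced positive-definite forms (a, b, c) = a*x^2 + b*x*y + c*y^2 with b^2 - 4ac = D,
where reduced means |b| <= a <= c, with b >= 0 whenever |b| = a or a = c, and primitive means gcd(a, b, c) = 1.
Reduced forces 3a^2 <= |D| = 59, so 1 <= a <= 4; b must have the parity of D, and c = (b^2 - D)/(4a) must be an integer >= a.
Enumerate a = 1..4, b in [-a, a]:
  a=1: (1, 1, 15)  [1]
  a=2: none
  a=3: (3, -1, 5), (3, 1, 5)  [2]
  a=4: none
Total reduced forms: 1 + 2 = 3
h = 3

3


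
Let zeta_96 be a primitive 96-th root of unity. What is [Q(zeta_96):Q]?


The degree equals Euler's totient phi(96).
96 = 2^5 * 3
phi(96) = 32

32


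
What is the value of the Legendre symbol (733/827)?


p = 827 is prime, so compute (733/827) with the reciprocity algorithm (Jacobi-symbol steps: pull out 2s via (2/n), flip via reciprocity, reduce):
  reciprocity: (733/827) -> +(827/733)
  reduce: (94/733)
  pull out 2: (2/733) = -1  (since 733 mod 8 = 5)
  reciprocity: (47/733) -> +(733/47)
  reduce: (28/47)
  pull out 2: (2/47) = +1  (since 47 mod 8 = 7)
  pull out 2: (2/47) = +1  (since 47 mod 8 = 7)
  reciprocity: (7/47) -> -(47/7)
  reduce: (5/7)
  reciprocity: (5/7) -> +(7/5)
  reduce: (2/5)
  pull out 2: (2/5) = -1  (since 5 mod 8 = 5)
  (1/5) = 1
Product of signs = -1
(733/827) = -1

-1


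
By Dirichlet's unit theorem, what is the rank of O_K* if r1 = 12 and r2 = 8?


By Dirichlet's unit theorem:
rank = r1 + r2 - 1
= 12 + 8 - 1
= 19

19


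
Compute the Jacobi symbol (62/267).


Compute (62/267) via quadratic reciprocity:
  pull out 2: (2/267) = -1  (since 267 mod 8 = 3)
  reciprocity: (31/267) -> -(267/31)
  reduce: (19/31)
  reciprocity: (19/31) -> -(31/19)
  reduce: (12/19)
  pull out 2: (2/19) = -1  (since 19 mod 8 = 3)
  pull out 2: (2/19) = -1  (since 19 mod 8 = 3)
  reciprocity: (3/19) -> -(19/3)
  reduce: (1/3)
  (1/3) = 1
Product of signs = 1

1


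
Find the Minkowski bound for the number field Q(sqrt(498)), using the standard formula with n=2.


d = 498, d mod 4 = 2, so disc(K) = 4d = 1992; |disc(K)| = 1992
Real quadratic field, so n = 2, s = r2 = 0, r1 = 2
M = (n!/n^n) * (4/pi)^s * sqrt(|disc(K)|) = (2!/2^2) * (4/pi)^0 * sqrt(1992)
= 0.5 * 1.000000 * 44.631827
= 22.3159

22.3159


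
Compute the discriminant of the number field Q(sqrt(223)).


For K = Q(sqrt(d)) with d squarefree: disc(K) = d if d = 1 mod 4, and disc(K) = 4d if d = 2 or 3 mod 4.
Here d = 223, and d mod 4 = 3.
d = 3 mod 4, not 1 (O_K = Z[sqrt(d)]), so disc(K) = 4d = 4 * (223) = 892

892


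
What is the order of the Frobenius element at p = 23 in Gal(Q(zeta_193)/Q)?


The Frobenius at p in Gal(Q(zeta_n)/Q) = (Z/nZ)* is the class of p, so its order is ord_193(23), the smallest k >= 1 with 23^k = 1 mod 193.
n = 193 = 193, phi(193) = 192; the order divides phi(n).
Divisors of 192: 1, 2, 3, 4, 6, 8, 12, 16, 24, 32, 48, 64, 96, 192
Repeated squaring mod 193: 23^1 = 23, 23^2 = 143, 23^4 = 184, 23^8 = 81, 23^16 = 192, 23^32 = 1, 23^64 = 1, 23^128 = 1
Test divisors in increasing order:
  k=1: 23^1 = 23 mod 193
  k=2: 23^2 = 143 mod 193
  k=3: 23^3 = 143 * 23 = 8 mod 193
  k=4: 23^4 = 184 mod 193
  k=6: 23^6 = 184 * 143 = 64 mod 193
  k=8: 23^8 = 81 mod 193
  k=12: 23^12 = 81 * 184 = 43 mod 193
  k=16: 23^16 = 192 mod 193
  k=24: 23^24 = 192 * 81 = 112 mod 193
  k=32: 23^32 = 1 mod 193  <- first divisor giving 1
Order = 32

32


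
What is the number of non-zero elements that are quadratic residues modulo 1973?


For prime p, the number of non-zero quadratic residues is (p-1)/2.
= (1973-1)/2
= 986

986


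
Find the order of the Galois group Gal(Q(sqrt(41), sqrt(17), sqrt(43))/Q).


The 3 square roots of distinct primes are multiplicatively independent over Q,
so [K:Q] = 2^3 and Gal(K/Q) is isomorphic to (Z/2Z)^3.
|Gal| = 2^3 = 8

8


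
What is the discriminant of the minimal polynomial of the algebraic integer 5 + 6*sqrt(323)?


The element 5 + 6*sqrt(323) has minimal polynomial:
x^2 - 10*x - 11603
Discriminant = (-10)^2 - 4*(-11603)
= 100 + 46412
= 46512

46512


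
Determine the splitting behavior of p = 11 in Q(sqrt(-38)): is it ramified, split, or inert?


K = Q(sqrt(-38)). Since d mod 4 = 2, disc(K) = -152.
Check p | disc: -152 mod 11 = 2.
p does not divide disc. Compute Legendre symbol (d/p):
6^((11-1)/2) mod 11 = -1
(d/p) = -1, so p is inert: (p) stays prime with e=1, f=2, g=1.
Therefore p is inert.

inert


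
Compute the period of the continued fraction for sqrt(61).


Run the CF algorithm for sqrt(61).
a_0 = floor(sqrt(61)) = 7; set m_0=0, q_0=1.
Recurrence: m' = q*a - m,  q' = (d - m'^2)/q,  a' = floor((a_0 + m')/q').
  step 1: m=7, q=12, a=1
  step 2: m=5, q=3, a=4
  step 3: m=7, q=4, a=3
  step 4: m=5, q=9, a=1
  step 5: m=4, q=5, a=2
  step 6: m=6, q=5, a=2
  step 7: m=4, q=9, a=1
  step 8: m=5, q=4, a=3
  step 9: m=7, q=3, a=4
  step 10: m=5, q=12, a=1
  step 11: m=7, q=1, a=14
a_11 = 2*a_0 = 14, so the period closes here.
sqrt(61) = [7; 1, 4, 3, 1, 2, 2, 1, 3, 4, 1, 14]
Period length = 11

11


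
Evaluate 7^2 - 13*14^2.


x^2 - d*y^2
= 7^2 - 13*14^2
= 49 - 2548
= -2499

-2499


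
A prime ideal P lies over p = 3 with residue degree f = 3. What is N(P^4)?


N(P^a) = p^(a*f)
= 3^(4*3)
= 3^12
= 531441

531441


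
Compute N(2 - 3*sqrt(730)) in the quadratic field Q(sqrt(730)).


N(a + b*sqrt(d)) = a^2 - d*b^2
= (2)^2 - (730)*(-3)^2
= 4 - 6570
= -6566

-6566


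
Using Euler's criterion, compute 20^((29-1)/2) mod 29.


p = 29 is prime and the exponent is (p-1)/2 = 14, so by Euler's criterion 20^14 = (20/29) = +1 or -1 mod 29.
Compute by square-and-multiply:
  14 = 8 + 4 + 2 (binary 1110)
  Repeated squaring mod 29: 20^1 = 20, 20^2 = 23, 20^4 = 7, 20^8 = 20
  20^14 = 20^8 * 20^4 * 20^2 = 20 * 7 * 23 mod 29
    20 * 7 = 140 = 24 mod 29
    24 * 23 = 552 = 1 mod 29
  20^14 = 1 mod 29
Result 1: 20 is a quadratic residue mod 29.
20^14 mod 29 = 1

1


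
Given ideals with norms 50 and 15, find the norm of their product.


N(IJ) = N(I) * N(J)
= 50 * 15
= 750

750


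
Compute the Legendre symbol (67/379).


p = 379 is prime, so compute (67/379) with the reciprocity algorithm (Jacobi-symbol steps: pull out 2s via (2/n), flip via reciprocity, reduce):
  reciprocity: (67/379) -> -(379/67)
  reduce: (44/67)
  pull out 2: (2/67) = -1  (since 67 mod 8 = 3)
  pull out 2: (2/67) = -1  (since 67 mod 8 = 3)
  reciprocity: (11/67) -> -(67/11)
  reduce: (1/11)
  (1/11) = 1
Product of signs = 1
(67/379) = 1

1


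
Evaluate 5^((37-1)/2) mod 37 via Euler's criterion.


p = 37 is prime and the exponent is (p-1)/2 = 18, so by Euler's criterion 5^18 = (5/37) = +1 or -1 mod 37.
Compute by square-and-multiply:
  18 = 16 + 2 (binary 10010)
  Repeated squaring mod 37: 5^1 = 5, 5^2 = 25, 5^4 = 33, 5^8 = 16, 5^16 = 34
  5^18 = 5^16 * 5^2 = 34 * 25 mod 37
    34 * 25 = 850 = 36 mod 37
  5^18 = 36 mod 37
Result 36 = p - 1 = -1 mod 37: 5 is a quadratic non-residue mod 37. As a residue in [0, p-1] the value is 36.
5^18 mod 37 = 36

36


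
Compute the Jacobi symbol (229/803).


Compute (229/803) via quadratic reciprocity:
  reciprocity: (229/803) -> +(803/229)
  reduce: (116/229)
  pull out 2: (2/229) = -1  (since 229 mod 8 = 5)
  pull out 2: (2/229) = -1  (since 229 mod 8 = 5)
  reciprocity: (29/229) -> +(229/29)
  reduce: (26/29)
  pull out 2: (2/29) = -1  (since 29 mod 8 = 5)
  reciprocity: (13/29) -> +(29/13)
  reduce: (3/13)
  reciprocity: (3/13) -> +(13/3)
  reduce: (1/3)
  (1/3) = 1
Product of signs = -1

-1


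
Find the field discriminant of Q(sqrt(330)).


For K = Q(sqrt(d)) with d squarefree: disc(K) = d if d = 1 mod 4, and disc(K) = 4d if d = 2 or 3 mod 4.
Here d = 330, and d mod 4 = 2.
d = 2 mod 4, not 1 (O_K = Z[sqrt(d)]), so disc(K) = 4d = 4 * (330) = 1320

1320


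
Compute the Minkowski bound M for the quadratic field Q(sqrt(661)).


d = 661, d mod 4 = 1, so disc(K) = d = 661; |disc(K)| = 661
Real quadratic field, so n = 2, s = r2 = 0, r1 = 2
M = (n!/n^n) * (4/pi)^s * sqrt(|disc(K)|) = (2!/2^2) * (4/pi)^0 * sqrt(661)
= 0.5 * 1.000000 * 25.709920
= 12.8550

12.8550


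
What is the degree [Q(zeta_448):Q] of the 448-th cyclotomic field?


The degree equals Euler's totient phi(448).
448 = 2^6 * 7
phi(448) = 192

192


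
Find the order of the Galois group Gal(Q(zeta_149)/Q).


|Gal(Q(zeta_149)/Q)| = phi(149)
= 148

148


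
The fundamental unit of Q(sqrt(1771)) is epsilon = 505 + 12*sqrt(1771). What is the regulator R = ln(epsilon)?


epsilon = 505 + 12*sqrt(1771)
= 1009.9990
R = ln(1009.9990)
= 6.9177

6.9177


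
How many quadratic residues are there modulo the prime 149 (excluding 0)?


For prime p, the number of non-zero quadratic residues is (p-1)/2.
= (149-1)/2
= 74

74


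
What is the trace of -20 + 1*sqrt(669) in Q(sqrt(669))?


Tr(a + b*sqrt(d)) = (a + b*sqrt(d)) + (a - b*sqrt(d)) = 2a
= 2 * (-20)
= -40

-40


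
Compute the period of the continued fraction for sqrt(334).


Run the CF algorithm for sqrt(334).
a_0 = floor(sqrt(334)) = 18; set m_0=0, q_0=1.
Recurrence: m' = q*a - m,  q' = (d - m'^2)/q,  a' = floor((a_0 + m')/q').
  step 1: m=18, q=10, a=3
  step 2: m=12, q=19, a=1
  step 3: m=7, q=15, a=1
  step 4: m=8, q=18, a=1
  step 5: m=10, q=13, a=2
  step 6: m=16, q=6, a=5
  step 7: m=14, q=23, a=1
  step 8: m=9, q=11, a=2
  step 9: m=13, q=15, a=2
  step 10: m=17, q=3, a=11
  step 11: m=16, q=26, a=1
  step 12: m=10, q=9, a=3
  step 13: m=17, q=5, a=7
  step 14: m=18, q=2, a=18
  step 15: m=18, q=5, a=7
  step 16: m=17, q=9, a=3
  step 17: m=10, q=26, a=1
  step 18: m=16, q=3, a=11
  step 19: m=17, q=15, a=2
  step 20: m=13, q=11, a=2
  step 21: m=9, q=23, a=1
  step 22: m=14, q=6, a=5
  step 23: m=16, q=13, a=2
  step 24: m=10, q=18, a=1
  step 25: m=8, q=15, a=1
  step 26: m=7, q=19, a=1
  step 27: m=12, q=10, a=3
  step 28: m=18, q=1, a=36
a_28 = 2*a_0 = 36, so the period closes here.
sqrt(334) = [18; 3, 1, 1, 1, 2, 5, 1, 2, 2, 11, 1, 3, 7, 18, 7, 3, 1, 11, 2, 2, 1, 5, 2, 1, 1, 1, 3, 36]
Period length = 28

28


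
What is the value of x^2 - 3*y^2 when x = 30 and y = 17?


x^2 - d*y^2
= 30^2 - 3*17^2
= 900 - 867
= 33

33


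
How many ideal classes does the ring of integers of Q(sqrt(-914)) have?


K = Q(sqrt(-914)). d mod 4 = 2, so D = disc(K) = 4d = -3656
h(K) equals the number of primitive reduced positive-definite forms (a, b, c) = a*x^2 + b*x*y + c*y^2 with b^2 - 4ac = D,
where reduced means |b| <= a <= c, with b >= 0 whenever |b| = a or a = c, and primitive means gcd(a, b, c) = 1.
Reduced forces 3a^2 <= |D| = 3656, so 1 <= a <= 34; b must have the parity of D, and c = (b^2 - D)/(4a) must be an integer >= a.
Enumerate a = 1..34, b in [-a, a]:
  a=1: (1, 0, 914)  [1]
  a=2: (2, 0, 457)  [1]
  a=3: (3, -2, 305), (3, 2, 305)  [2]
  a=4: none
  a=5: (5, -2, 183), (5, 2, 183)  [2]
  a=6: (6, -4, 153), (6, 4, 153)  [2]
  a=7..8: none
  a=9: (9, -4, 102), (9, 4, 102)  [2]
  a=10: (10, -8, 93), (10, 8, 93)  [2]
  a=11..12: none
  a=13: (13, -6, 71), (13, 6, 71)  [2]
  a=14: none
  a=15: (15, -8, 62), (15, -2, 61), (15, 2, 61), (15, 8, 62)  [4]
  a=16: none
  a=17: (17, -4, 54), (17, 4, 54)  [2]
  a=18: (18, -4, 51), (18, 4, 51)  [2]
  a=19: (19, -12, 50), (19, 12, 50)  [2]
  a=20..22: none
  a=23: (23, -22, 45), (23, 22, 45)  [2]
  a=24: none
  a=25: (25, -12, 38), (25, 12, 38)  [2]
  a=26: (26, -20, 39), (26, 20, 39)  [2]
  a=27: (27, -4, 34), (27, 4, 34)  [2]
  a=28..29: none
  a=30: (30, -28, 37), (30, -8, 31), (30, 8, 31), (30, 28, 37)  [4]
  a=31..34: none
Total reduced forms: 1 + 1 + 2 + 2 + 2 + 2 + 2 + 2 + 4 + 2 + 2 + 2 + 2 + 2 + 2 + 2 + 4 = 36
h = 36

36


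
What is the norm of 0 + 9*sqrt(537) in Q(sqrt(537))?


N(a + b*sqrt(d)) = a^2 - d*b^2
= (0)^2 - (537)*(9)^2
= 0 - 43497
= -43497

-43497


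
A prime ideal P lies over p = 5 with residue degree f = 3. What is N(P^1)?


N(P^a) = p^(a*f)
= 5^(1*3)
= 5^3
= 125

125


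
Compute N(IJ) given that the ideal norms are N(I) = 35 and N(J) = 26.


N(IJ) = N(I) * N(J)
= 35 * 26
= 910

910


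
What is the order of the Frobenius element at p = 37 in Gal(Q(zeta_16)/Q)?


The Frobenius at p in Gal(Q(zeta_n)/Q) = (Z/nZ)* is the class of p, so its order is ord_16(37), the smallest k >= 1 with 37^k = 1 mod 16.
n = 16 = 2^4, phi(16) = 8; the order divides phi(n).
Divisors of 8: 1, 2, 4, 8
Repeated squaring mod 16: 37^1 = 5, 37^2 = 9, 37^4 = 1, 37^8 = 1
Test divisors in increasing order:
  k=1: 37^1 = 5 mod 16
  k=2: 37^2 = 9 mod 16
  k=4: 37^4 = 1 mod 16  <- first divisor giving 1
Order = 4

4


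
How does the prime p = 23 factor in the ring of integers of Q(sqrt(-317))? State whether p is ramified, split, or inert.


K = Q(sqrt(-317)). Since d mod 4 = 3, disc(K) = -1268.
Check p | disc: -1268 mod 23 = 20.
p does not divide disc. Compute Legendre symbol (d/p):
5^((23-1)/2) mod 23 = -1
(d/p) = -1, so p is inert: (p) stays prime with e=1, f=2, g=1.
Therefore p is inert.

inert


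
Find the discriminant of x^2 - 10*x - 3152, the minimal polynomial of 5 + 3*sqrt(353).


The element 5 + 3*sqrt(353) has minimal polynomial:
x^2 - 10*x - 3152
Discriminant = (-10)^2 - 4*(-3152)
= 100 + 12608
= 12708

12708


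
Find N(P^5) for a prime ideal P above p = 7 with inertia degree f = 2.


N(P^a) = p^(a*f)
= 7^(5*2)
= 7^10
= 282475249

282475249


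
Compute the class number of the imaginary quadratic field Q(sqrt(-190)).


K = Q(sqrt(-190)). d mod 4 = 2, so D = disc(K) = 4d = -760
h(K) equals the number of primitive reduced positive-definite forms (a, b, c) = a*x^2 + b*x*y + c*y^2 with b^2 - 4ac = D,
where reduced means |b| <= a <= c, with b >= 0 whenever |b| = a or a = c, and primitive means gcd(a, b, c) = 1.
Reduced forces 3a^2 <= |D| = 760, so 1 <= a <= 15; b must have the parity of D, and c = (b^2 - D)/(4a) must be an integer >= a.
Enumerate a = 1..15, b in [-a, a]:
  a=1: (1, 0, 190)  [1]
  a=2: (2, 0, 95)  [1]
  a=3..4: none
  a=5: (5, 0, 38)  [1]
  a=6..9: none
  a=10: (10, 0, 19)  [1]
  a=11..15: none
Total reduced forms: 1 + 1 + 1 + 1 = 4
h = 4

4


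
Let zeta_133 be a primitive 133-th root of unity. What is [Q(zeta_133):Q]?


The degree equals Euler's totient phi(133).
133 = 7 * 19
phi(133) = 108

108


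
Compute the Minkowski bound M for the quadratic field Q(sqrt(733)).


d = 733, d mod 4 = 1, so disc(K) = d = 733; |disc(K)| = 733
Real quadratic field, so n = 2, s = r2 = 0, r1 = 2
M = (n!/n^n) * (4/pi)^s * sqrt(|disc(K)|) = (2!/2^2) * (4/pi)^0 * sqrt(733)
= 0.5 * 1.000000 * 27.073973
= 13.5370

13.5370


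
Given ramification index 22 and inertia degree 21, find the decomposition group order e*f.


|D_P| = e * f
= 22 * 21
= 462

462


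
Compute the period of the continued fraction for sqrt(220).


Run the CF algorithm for sqrt(220).
a_0 = floor(sqrt(220)) = 14; set m_0=0, q_0=1.
Recurrence: m' = q*a - m,  q' = (d - m'^2)/q,  a' = floor((a_0 + m')/q').
  step 1: m=14, q=24, a=1
  step 2: m=10, q=5, a=4
  step 3: m=10, q=24, a=1
  step 4: m=14, q=1, a=28
a_4 = 2*a_0 = 28, so the period closes here.
sqrt(220) = [14; 1, 4, 1, 28]
Period length = 4

4


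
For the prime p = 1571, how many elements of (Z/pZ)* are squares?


For prime p, the number of non-zero quadratic residues is (p-1)/2.
= (1571-1)/2
= 785

785


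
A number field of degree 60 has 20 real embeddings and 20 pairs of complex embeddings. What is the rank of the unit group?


By Dirichlet's unit theorem:
rank = r1 + r2 - 1
= 20 + 20 - 1
= 39

39


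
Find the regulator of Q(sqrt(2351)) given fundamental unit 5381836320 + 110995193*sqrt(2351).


epsilon = 5381836320 + 110995193*sqrt(2351)
= 1.0764e+10
R = ln(1.0764e+10)
= 23.0994

23.0994


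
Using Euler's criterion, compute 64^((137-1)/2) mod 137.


p = 137 is prime and the exponent is (p-1)/2 = 68, so by Euler's criterion 64^68 = (64/137) = +1 or -1 mod 137.
Compute by square-and-multiply:
  68 = 64 + 4 (binary 1000100)
  Repeated squaring mod 137: 64^1 = 64, 64^2 = 123, 64^4 = 59, 64^8 = 56, 64^16 = 122, 64^32 = 88, 64^64 = 72
  64^68 = 64^64 * 64^4 = 72 * 59 mod 137
    72 * 59 = 4248 = 1 mod 137
  64^68 = 1 mod 137
Result 1: 64 is a quadratic residue mod 137.
64^68 mod 137 = 1

1


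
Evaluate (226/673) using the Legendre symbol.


p = 673 is prime, so compute (226/673) with the reciprocity algorithm (Jacobi-symbol steps: pull out 2s via (2/n), flip via reciprocity, reduce):
  pull out 2: (2/673) = +1  (since 673 mod 8 = 1)
  reciprocity: (113/673) -> +(673/113)
  reduce: (108/113)
  pull out 2: (2/113) = +1  (since 113 mod 8 = 1)
  pull out 2: (2/113) = +1  (since 113 mod 8 = 1)
  reciprocity: (27/113) -> +(113/27)
  reduce: (5/27)
  reciprocity: (5/27) -> +(27/5)
  reduce: (2/5)
  pull out 2: (2/5) = -1  (since 5 mod 8 = 5)
  (1/5) = 1
Product of signs = -1
(226/673) = -1

-1


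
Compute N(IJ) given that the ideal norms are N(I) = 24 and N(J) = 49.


N(IJ) = N(I) * N(J)
= 24 * 49
= 1176

1176


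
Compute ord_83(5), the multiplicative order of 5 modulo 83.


We want ord_83(5), the smallest k >= 1 with 5^k = 1 mod 83.
n = 83 = 83, phi(83) = 82; the order divides phi(n).
Divisors of 82: 1, 2, 41, 82
Repeated squaring mod 83: 5^1 = 5, 5^2 = 25, 5^4 = 44, 5^8 = 27, 5^16 = 65, 5^32 = 75, 5^64 = 64
Test divisors in increasing order:
  k=1: 5^1 = 5 mod 83
  k=2: 5^2 = 25 mod 83
  k=41: 5^41 = 75 * 27 * 5 = 82 mod 83
  k=82: 5^82 = 64 * 65 * 25 = 1 mod 83  <- first divisor giving 1
Order = 82

82


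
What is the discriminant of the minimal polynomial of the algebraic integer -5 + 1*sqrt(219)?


The element -5 + 1*sqrt(219) has minimal polynomial:
x^2 + 10*x - 194
Discriminant = (10)^2 - 4*(-194)
= 100 + 776
= 876

876


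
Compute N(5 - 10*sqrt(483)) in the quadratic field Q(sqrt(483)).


N(a + b*sqrt(d)) = a^2 - d*b^2
= (5)^2 - (483)*(-10)^2
= 25 - 48300
= -48275

-48275


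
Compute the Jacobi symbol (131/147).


Compute (131/147) via quadratic reciprocity:
  reciprocity: (131/147) -> -(147/131)
  reduce: (16/131)
  pull out 2: (2/131) = -1  (since 131 mod 8 = 3)
  pull out 2: (2/131) = -1  (since 131 mod 8 = 3)
  pull out 2: (2/131) = -1  (since 131 mod 8 = 3)
  pull out 2: (2/131) = -1  (since 131 mod 8 = 3)
  (1/131) = 1
Product of signs = -1

-1


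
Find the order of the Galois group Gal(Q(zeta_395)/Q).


|Gal(Q(zeta_395)/Q)| = phi(395)
= 312

312


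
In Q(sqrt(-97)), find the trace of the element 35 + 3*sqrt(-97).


Tr(a + b*sqrt(d)) = (a + b*sqrt(d)) + (a - b*sqrt(d)) = 2a
= 2 * (35)
= 70

70


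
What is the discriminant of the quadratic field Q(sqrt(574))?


For K = Q(sqrt(d)) with d squarefree: disc(K) = d if d = 1 mod 4, and disc(K) = 4d if d = 2 or 3 mod 4.
Here d = 574, and d mod 4 = 2.
d = 2 mod 4, not 1 (O_K = Z[sqrt(d)]), so disc(K) = 4d = 4 * (574) = 2296

2296


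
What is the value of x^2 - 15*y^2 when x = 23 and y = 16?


x^2 - d*y^2
= 23^2 - 15*16^2
= 529 - 3840
= -3311

-3311


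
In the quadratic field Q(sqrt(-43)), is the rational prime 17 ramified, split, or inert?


K = Q(sqrt(-43)). Since d mod 4 = 1, disc(K) = -43.
Check p | disc: -43 mod 17 = 8.
p does not divide disc. Compute Legendre symbol (d/p):
8^((17-1)/2) mod 17 = 1
(d/p) = 1, so p splits: (p) = P*P' with e=1, f=1, g=2.
Therefore p is split.

split


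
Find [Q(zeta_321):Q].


The degree equals Euler's totient phi(321).
321 = 3 * 107
phi(321) = 212

212


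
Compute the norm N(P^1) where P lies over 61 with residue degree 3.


N(P^a) = p^(a*f)
= 61^(1*3)
= 61^3
= 226981

226981


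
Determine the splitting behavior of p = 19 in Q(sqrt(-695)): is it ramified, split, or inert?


K = Q(sqrt(-695)). Since d mod 4 = 1, disc(K) = -695.
Check p | disc: -695 mod 19 = 8.
p does not divide disc. Compute Legendre symbol (d/p):
8^((19-1)/2) mod 19 = -1
(d/p) = -1, so p is inert: (p) stays prime with e=1, f=2, g=1.
Therefore p is inert.

inert


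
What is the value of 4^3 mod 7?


p = 7 is prime and the exponent is (p-1)/2 = 3, so by Euler's criterion 4^3 = (4/7) = +1 or -1 mod 7.
Compute by square-and-multiply:
  3 = 2 + 1 (binary 11)
  Repeated squaring mod 7: 4^1 = 4, 4^2 = 2
  4^3 = 4^2 * 4^1 = 2 * 4 mod 7
    2 * 4 = 8 = 1 mod 7
  4^3 = 1 mod 7
Result 1: 4 is a quadratic residue mod 7.
4^3 mod 7 = 1

1


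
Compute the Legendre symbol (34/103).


p = 103 is prime, so compute (34/103) with the reciprocity algorithm (Jacobi-symbol steps: pull out 2s via (2/n), flip via reciprocity, reduce):
  pull out 2: (2/103) = +1  (since 103 mod 8 = 7)
  reciprocity: (17/103) -> +(103/17)
  reduce: (1/17)
  (1/17) = 1
Product of signs = 1
(34/103) = 1

1


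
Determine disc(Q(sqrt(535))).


For K = Q(sqrt(d)) with d squarefree: disc(K) = d if d = 1 mod 4, and disc(K) = 4d if d = 2 or 3 mod 4.
Here d = 535, and d mod 4 = 3.
d = 3 mod 4, not 1 (O_K = Z[sqrt(d)]), so disc(K) = 4d = 4 * (535) = 2140

2140


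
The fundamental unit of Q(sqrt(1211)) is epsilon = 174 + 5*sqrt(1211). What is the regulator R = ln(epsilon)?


epsilon = 174 + 5*sqrt(1211)
= 347.9971
R = ln(347.9971)
= 5.8522

5.8522


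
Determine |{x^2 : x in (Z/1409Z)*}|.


For prime p, the number of non-zero quadratic residues is (p-1)/2.
= (1409-1)/2
= 704

704


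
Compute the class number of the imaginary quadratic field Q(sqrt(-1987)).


K = Q(sqrt(-1987)). d mod 4 = 1, so D = disc(K) = d = -1987
h(K) equals the number of primitive reduced positive-definite forms (a, b, c) = a*x^2 + b*x*y + c*y^2 with b^2 - 4ac = D,
where reduced means |b| <= a <= c, with b >= 0 whenever |b| = a or a = c, and primitive means gcd(a, b, c) = 1.
Reduced forces 3a^2 <= |D| = 1987, so 1 <= a <= 25; b must have the parity of D, and c = (b^2 - D)/(4a) must be an integer >= a.
Enumerate a = 1..25, b in [-a, a]:
  a=1: (1, 1, 497)  [1]
  a=2..6: none
  a=7: (7, -1, 71), (7, 1, 71)  [2]
  a=8..10: none
  a=11: (11, -9, 47), (11, 9, 47)  [2]
  a=12..16: none
  a=17: (17, -11, 31), (17, 11, 31)  [2]
  a=18..25: none
Total reduced forms: 1 + 2 + 2 + 2 = 7
h = 7

7


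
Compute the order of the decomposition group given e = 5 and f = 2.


|D_P| = e * f
= 5 * 2
= 10

10


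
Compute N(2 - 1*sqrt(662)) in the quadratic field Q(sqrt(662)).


N(a + b*sqrt(d)) = a^2 - d*b^2
= (2)^2 - (662)*(-1)^2
= 4 - 662
= -658

-658


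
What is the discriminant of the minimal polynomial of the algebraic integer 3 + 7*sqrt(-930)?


The element 3 + 7*sqrt(-930) has minimal polynomial:
x^2 - 6*x + 45579
Discriminant = (-6)^2 - 4*(45579)
= 36 - 182316
= -182280

-182280


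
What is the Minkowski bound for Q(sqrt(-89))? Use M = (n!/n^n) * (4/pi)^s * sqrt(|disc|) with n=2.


d = -89, d mod 4 = 3, so disc(K) = 4d = -356; |disc(K)| = 356
Imaginary quadratic field, so n = 2, s = r2 = 1, r1 = 0
M = (n!/n^n) * (4/pi)^s * sqrt(|disc(K)|) = (2!/2^2) * (4/pi)^1 * sqrt(356)
= 0.5 * 1.273240 * 18.867962
= 12.0117

12.0117


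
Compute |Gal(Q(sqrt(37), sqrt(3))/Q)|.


The 2 square roots of distinct primes are multiplicatively independent over Q,
so [K:Q] = 2^2 and Gal(K/Q) is isomorphic to (Z/2Z)^2.
|Gal| = 2^2 = 4

4


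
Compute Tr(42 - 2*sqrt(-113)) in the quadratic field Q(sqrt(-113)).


Tr(a + b*sqrt(d)) = (a + b*sqrt(d)) + (a - b*sqrt(d)) = 2a
= 2 * (42)
= 84

84


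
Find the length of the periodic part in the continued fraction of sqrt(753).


Run the CF algorithm for sqrt(753).
a_0 = floor(sqrt(753)) = 27; set m_0=0, q_0=1.
Recurrence: m' = q*a - m,  q' = (d - m'^2)/q,  a' = floor((a_0 + m')/q').
  step 1: m=27, q=24, a=2
  step 2: m=21, q=13, a=3
  step 3: m=18, q=33, a=1
  step 4: m=15, q=16, a=2
  step 5: m=17, q=29, a=1
  step 6: m=12, q=21, a=1
  step 7: m=9, q=32, a=1
  step 8: m=23, q=7, a=7
  step 9: m=26, q=11, a=4
  step 10: m=18, q=39, a=1
  step 11: m=21, q=8, a=6
  step 12: m=27, q=3, a=18
  step 13: m=27, q=8, a=6
  step 14: m=21, q=39, a=1
  step 15: m=18, q=11, a=4
  step 16: m=26, q=7, a=7
  step 17: m=23, q=32, a=1
  step 18: m=9, q=21, a=1
  step 19: m=12, q=29, a=1
  step 20: m=17, q=16, a=2
  step 21: m=15, q=33, a=1
  step 22: m=18, q=13, a=3
  step 23: m=21, q=24, a=2
  step 24: m=27, q=1, a=54
a_24 = 2*a_0 = 54, so the period closes here.
sqrt(753) = [27; 2, 3, 1, 2, 1, 1, 1, 7, 4, 1, 6, 18, 6, 1, 4, 7, 1, 1, 1, 2, 1, 3, 2, 54]
Period length = 24

24


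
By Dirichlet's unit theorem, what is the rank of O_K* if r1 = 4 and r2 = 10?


By Dirichlet's unit theorem:
rank = r1 + r2 - 1
= 4 + 10 - 1
= 13

13


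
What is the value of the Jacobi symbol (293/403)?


Compute (293/403) via quadratic reciprocity:
  reciprocity: (293/403) -> +(403/293)
  reduce: (110/293)
  pull out 2: (2/293) = -1  (since 293 mod 8 = 5)
  reciprocity: (55/293) -> +(293/55)
  reduce: (18/55)
  pull out 2: (2/55) = +1  (since 55 mod 8 = 7)
  reciprocity: (9/55) -> +(55/9)
  reduce: (1/9)
  (1/9) = 1
Product of signs = -1

-1


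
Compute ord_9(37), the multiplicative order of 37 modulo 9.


We want ord_9(37), the smallest k >= 1 with 37^k = 1 mod 9.
n = 9 = 3^2, phi(9) = 6; the order divides phi(n).
Divisors of 6: 1, 2, 3, 6
Repeated squaring mod 9: 37^1 = 1, 37^2 = 1, 37^4 = 1
Test divisors in increasing order:
  k=1: 37^1 = 1 mod 9  <- first divisor giving 1
Order = 1

1


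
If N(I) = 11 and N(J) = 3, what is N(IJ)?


N(IJ) = N(I) * N(J)
= 11 * 3
= 33

33


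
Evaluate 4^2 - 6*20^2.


x^2 - d*y^2
= 4^2 - 6*20^2
= 16 - 2400
= -2384

-2384


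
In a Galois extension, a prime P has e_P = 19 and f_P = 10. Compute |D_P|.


|D_P| = e * f
= 19 * 10
= 190

190


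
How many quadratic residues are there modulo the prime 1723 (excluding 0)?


For prime p, the number of non-zero quadratic residues is (p-1)/2.
= (1723-1)/2
= 861

861


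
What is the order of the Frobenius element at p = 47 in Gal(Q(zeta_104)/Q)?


The Frobenius at p in Gal(Q(zeta_n)/Q) = (Z/nZ)* is the class of p, so its order is ord_104(47), the smallest k >= 1 with 47^k = 1 mod 104.
n = 104 = 2^3 * 13, phi(104) = 48; the order divides phi(n).
Divisors of 48: 1, 2, 3, 4, 6, 8, 12, 16, 24, 48
Repeated squaring mod 104: 47^1 = 47, 47^2 = 25, 47^4 = 1, 47^8 = 1, 47^16 = 1, 47^32 = 1
Test divisors in increasing order:
  k=1: 47^1 = 47 mod 104
  k=2: 47^2 = 25 mod 104
  k=3: 47^3 = 25 * 47 = 31 mod 104
  k=4: 47^4 = 1 mod 104  <- first divisor giving 1
Order = 4

4


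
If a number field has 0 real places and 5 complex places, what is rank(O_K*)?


By Dirichlet's unit theorem:
rank = r1 + r2 - 1
= 0 + 5 - 1
= 4

4


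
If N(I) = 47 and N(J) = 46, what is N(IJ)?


N(IJ) = N(I) * N(J)
= 47 * 46
= 2162

2162


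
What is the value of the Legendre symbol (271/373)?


p = 373 is prime, so compute (271/373) with the reciprocity algorithm (Jacobi-symbol steps: pull out 2s via (2/n), flip via reciprocity, reduce):
  reciprocity: (271/373) -> +(373/271)
  reduce: (102/271)
  pull out 2: (2/271) = +1  (since 271 mod 8 = 7)
  reciprocity: (51/271) -> -(271/51)
  reduce: (16/51)
  pull out 2: (2/51) = -1  (since 51 mod 8 = 3)
  pull out 2: (2/51) = -1  (since 51 mod 8 = 3)
  pull out 2: (2/51) = -1  (since 51 mod 8 = 3)
  pull out 2: (2/51) = -1  (since 51 mod 8 = 3)
  (1/51) = 1
Product of signs = -1
(271/373) = -1

-1


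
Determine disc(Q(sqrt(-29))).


For K = Q(sqrt(d)) with d squarefree: disc(K) = d if d = 1 mod 4, and disc(K) = 4d if d = 2 or 3 mod 4.
Here d = -29, and d mod 4 = 3.
d = 3 mod 4, not 1 (O_K = Z[sqrt(d)]), so disc(K) = 4d = 4 * (-29) = -116

-116


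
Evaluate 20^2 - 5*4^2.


x^2 - d*y^2
= 20^2 - 5*4^2
= 400 - 80
= 320

320


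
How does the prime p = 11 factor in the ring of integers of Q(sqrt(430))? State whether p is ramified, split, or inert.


K = Q(sqrt(430)). Since d mod 4 = 2, disc(K) = 1720.
Check p | disc: 1720 mod 11 = 4.
p does not divide disc. Compute Legendre symbol (d/p):
1^((11-1)/2) mod 11 = 1
(d/p) = 1, so p splits: (p) = P*P' with e=1, f=1, g=2.
Therefore p is split.

split


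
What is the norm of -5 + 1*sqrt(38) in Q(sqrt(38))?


N(a + b*sqrt(d)) = a^2 - d*b^2
= (-5)^2 - (38)*(1)^2
= 25 - 38
= -13

-13


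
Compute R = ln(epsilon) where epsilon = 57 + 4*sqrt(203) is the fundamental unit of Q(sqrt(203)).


epsilon = 57 + 4*sqrt(203)
= 113.9912
R = ln(113.9912)
= 4.7361

4.7361


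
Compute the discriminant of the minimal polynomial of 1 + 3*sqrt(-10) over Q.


The element 1 + 3*sqrt(-10) has minimal polynomial:
x^2 - 2*x + 91
Discriminant = (-2)^2 - 4*(91)
= 4 - 364
= -360

-360


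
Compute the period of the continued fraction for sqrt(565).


Run the CF algorithm for sqrt(565).
a_0 = floor(sqrt(565)) = 23; set m_0=0, q_0=1.
Recurrence: m' = q*a - m,  q' = (d - m'^2)/q,  a' = floor((a_0 + m')/q').
  step 1: m=23, q=36, a=1
  step 2: m=13, q=11, a=3
  step 3: m=20, q=15, a=2
  step 4: m=10, q=31, a=1
  step 5: m=21, q=4, a=11
  step 6: m=23, q=9, a=5
  step 7: m=22, q=9, a=5
  step 8: m=23, q=4, a=11
  step 9: m=21, q=31, a=1
  step 10: m=10, q=15, a=2
  step 11: m=20, q=11, a=3
  step 12: m=13, q=36, a=1
  step 13: m=23, q=1, a=46
a_13 = 2*a_0 = 46, so the period closes here.
sqrt(565) = [23; 1, 3, 2, 1, 11, 5, 5, 11, 1, 2, 3, 1, 46]
Period length = 13

13
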